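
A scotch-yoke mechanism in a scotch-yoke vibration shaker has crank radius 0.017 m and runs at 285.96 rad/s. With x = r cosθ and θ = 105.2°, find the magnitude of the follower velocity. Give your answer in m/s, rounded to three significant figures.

4.69

ω = 286 rad/s
x = r cosθ ⇒ ẋ = −rω sinθ.
|v| = rω|sinθ| = 0.017·286·|sin 105.2°| = 4.6913 m/s.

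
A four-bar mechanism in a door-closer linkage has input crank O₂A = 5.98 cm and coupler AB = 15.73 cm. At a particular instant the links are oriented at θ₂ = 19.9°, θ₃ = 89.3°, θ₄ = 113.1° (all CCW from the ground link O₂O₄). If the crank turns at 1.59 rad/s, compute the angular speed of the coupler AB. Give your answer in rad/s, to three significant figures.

ω₂ = 1.59 rad/s
Differentiating the loop-closure r₂e^{iθ₂}+r₃e^{iθ₃}=r₁+r₄e^{iθ₄} gives r₂ω₂e^{iθ₂}+r₃ω₃e^{iθ₃}=r₄ω₄e^{iθ₄}.
Eliminating the other unknown: ω₃ = r₂ω₂ sin(θ₄−θ₂) / [r₃ sin(θ₃−θ₄)].
Numerator sine = +0.99844; denominator sine = -0.40355.
Result = 0.0598·1.59·(+0.99844) / (0.1573·(-0.40355)) = -1.4955 rad/s; magnitude 1.4955 rad/s.

1.50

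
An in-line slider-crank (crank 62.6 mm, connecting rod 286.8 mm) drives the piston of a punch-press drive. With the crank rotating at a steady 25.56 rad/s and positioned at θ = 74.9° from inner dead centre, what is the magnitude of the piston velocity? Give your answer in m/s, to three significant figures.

1.63

ω = 25.56 rad/s
For an in-line slider-crank, x = r cosθ + √(L² − r² sin²θ), so v = −rω sinθ·[1 + r cosθ/√(L² − r² sin²θ)].
With r = 0.0626 m, L = 0.2868 m, θ = 74.9°: √(L² − r² sin²θ) = 0.28036 m.
v = −0.0626·25.56·0.96547·[1 + 0.0626·0.26050/0.28036] = -1.6347 m/s.
|v| = 1.6347 m/s.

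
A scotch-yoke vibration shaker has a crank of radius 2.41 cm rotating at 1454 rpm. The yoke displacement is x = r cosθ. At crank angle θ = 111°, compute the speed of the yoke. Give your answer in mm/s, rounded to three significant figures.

ω = 152.3 rad/s (from 1454 rpm).
x = r cosθ ⇒ ẋ = −rω sinθ.
|v| = rω|sinθ| = 0.0241·152.3·|sin 111°| = 3.4258 m/s = 3425.8 mm/s.

3430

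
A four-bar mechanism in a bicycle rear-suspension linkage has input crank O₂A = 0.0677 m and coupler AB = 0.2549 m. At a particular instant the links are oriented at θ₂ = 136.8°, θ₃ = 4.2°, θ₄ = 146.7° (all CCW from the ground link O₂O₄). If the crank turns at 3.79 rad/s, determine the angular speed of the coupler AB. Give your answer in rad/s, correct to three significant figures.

ω₂ = 3.79 rad/s
Differentiating the loop-closure r₂e^{iθ₂}+r₃e^{iθ₃}=r₁+r₄e^{iθ₄} gives r₂ω₂e^{iθ₂}+r₃ω₃e^{iθ₃}=r₄ω₄e^{iθ₄}.
Eliminating the other unknown: ω₃ = r₂ω₂ sin(θ₄−θ₂) / [r₃ sin(θ₃−θ₄)].
Numerator sine = +0.17193; denominator sine = -0.60876.
Result = 0.0677·3.79·(+0.17193) / (0.2549·(-0.60876)) = -0.28429 rad/s; magnitude 0.28429 rad/s.

0.284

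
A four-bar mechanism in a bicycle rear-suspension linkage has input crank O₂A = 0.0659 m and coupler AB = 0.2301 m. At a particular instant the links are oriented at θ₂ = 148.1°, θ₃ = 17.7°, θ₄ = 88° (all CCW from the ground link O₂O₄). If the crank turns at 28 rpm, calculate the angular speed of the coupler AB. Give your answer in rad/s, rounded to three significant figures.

0.773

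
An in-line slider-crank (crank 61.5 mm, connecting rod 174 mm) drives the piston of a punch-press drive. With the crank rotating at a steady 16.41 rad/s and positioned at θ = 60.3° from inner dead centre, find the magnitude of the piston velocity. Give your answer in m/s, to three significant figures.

1.04

ω = 16.41 rad/s
For an in-line slider-crank, x = r cosθ + √(L² − r² sin²θ), so v = −rω sinθ·[1 + r cosθ/√(L² − r² sin²θ)].
With r = 0.0615 m, L = 0.174 m, θ = 60.3°: √(L² − r² sin²θ) = 0.1656 m.
v = −0.0615·16.41·0.86863·[1 + 0.0615·0.49546/0.1656] = -1.0379 m/s.
|v| = 1.0379 m/s.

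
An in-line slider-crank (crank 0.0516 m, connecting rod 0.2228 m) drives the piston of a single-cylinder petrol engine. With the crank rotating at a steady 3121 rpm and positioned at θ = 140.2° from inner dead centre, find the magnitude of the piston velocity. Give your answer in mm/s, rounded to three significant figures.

ω = 2π·3121/60 = 326.8 rad/s
For an in-line slider-crank, x = r cosθ + √(L² − r² sin²θ), so v = −rω sinθ·[1 + r cosθ/√(L² − r² sin²θ)].
With r = 0.0516 m, L = 0.2228 m, θ = 140.2°: √(L² − r² sin²θ) = 0.22034 m.
v = −0.0516·326.8·0.64011·[1 + 0.0516·-0.76828/0.22034] = -8.8528 m/s.
|v| = 8.8528 m/s = 8852.8 mm/s.

8850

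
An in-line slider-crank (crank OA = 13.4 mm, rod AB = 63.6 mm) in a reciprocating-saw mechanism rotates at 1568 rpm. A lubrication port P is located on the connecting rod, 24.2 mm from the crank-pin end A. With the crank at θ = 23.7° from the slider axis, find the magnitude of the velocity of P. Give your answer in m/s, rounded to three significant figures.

1.57

ω = 164.2 rad/s.  Crank-pin speed |V_A| = rω = 2.2003 m/s, perpendicular to OA.
Rod angle: sinφ = −(r/L) sinθ ⇒ φ = -4.858°; ω_rod = −rω cosθ/√(L²−r²sin²θ) = -31.792 rad/s.
V_P = V_A + ω_rod × AP, with AP = 0.0242 m along the rod.
Components: V_Px = −rω sinθ − a·ω_rod·sinφ = -0.94956 m/s;  V_Py = rω cosθ + a·ω_rod·cosφ = +1.2481 m/s.
|V_P| = √(V_Px² + V_Py²) = 1.5683 m/s.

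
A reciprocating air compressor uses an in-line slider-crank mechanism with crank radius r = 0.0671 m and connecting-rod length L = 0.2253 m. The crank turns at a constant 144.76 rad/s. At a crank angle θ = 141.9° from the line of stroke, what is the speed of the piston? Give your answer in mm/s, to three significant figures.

4560

ω = 144.8 rad/s
For an in-line slider-crank, x = r cosθ + √(L² − r² sin²θ), so v = −rω sinθ·[1 + r cosθ/√(L² − r² sin²θ)].
With r = 0.0671 m, L = 0.2253 m, θ = 141.9°: √(L² − r² sin²θ) = 0.22146 m.
v = −0.0671·144.8·0.61704·[1 + 0.0671·-0.78694/0.22146] = -4.5645 m/s.
|v| = 4.5645 m/s = 4564.5 mm/s.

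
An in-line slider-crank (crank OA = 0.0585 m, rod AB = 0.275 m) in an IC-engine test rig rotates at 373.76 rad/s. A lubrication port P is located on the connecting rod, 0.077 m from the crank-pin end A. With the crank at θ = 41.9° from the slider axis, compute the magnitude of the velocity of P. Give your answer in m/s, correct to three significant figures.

19.2

ω = 373.8 rad/s.  Crank-pin speed |V_A| = rω = 21.865 m/s, perpendicular to OA.
Rod angle: sinφ = −(r/L) sinθ ⇒ φ = -8.167°; ω_rod = −rω cosθ/√(L²−r²sin²θ) = -59.786 rad/s.
V_P = V_A + ω_rod × AP, with AP = 0.077 m along the rod.
Components: V_Px = −rω sinθ − a·ω_rod·sinφ = -15.256 m/s;  V_Py = rω cosθ + a·ω_rod·cosφ = +11.718 m/s.
|V_P| = √(V_Px² + V_Py²) = 19.237 m/s.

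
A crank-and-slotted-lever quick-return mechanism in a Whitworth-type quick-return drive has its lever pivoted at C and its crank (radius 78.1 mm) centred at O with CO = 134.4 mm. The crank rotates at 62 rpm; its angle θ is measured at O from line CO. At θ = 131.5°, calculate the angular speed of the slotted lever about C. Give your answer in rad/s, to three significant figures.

ω = 6.493 rad/s (from 62 rpm).
Crank pin A relative to C: A = (d + r cosθ, r sinθ); lever angle φ = atan2(r sinθ, d + r cosθ).
Differentiating tanφ: φ̇ = rω(d cosθ + r)/(d² + r² + 2dr cosθ).
d² + r² + 2dr cosθ = |CA|² = 0.0102524 m²;  d cosθ + r = -0.010956 m.
|ω_lever| = |0.0781·6.493·-0.010956| / 0.0102524 = 0.54188 rad/s.

0.542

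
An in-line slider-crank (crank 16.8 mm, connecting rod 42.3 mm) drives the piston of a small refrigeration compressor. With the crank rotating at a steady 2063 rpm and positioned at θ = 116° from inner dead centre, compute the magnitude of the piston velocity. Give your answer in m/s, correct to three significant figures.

2.65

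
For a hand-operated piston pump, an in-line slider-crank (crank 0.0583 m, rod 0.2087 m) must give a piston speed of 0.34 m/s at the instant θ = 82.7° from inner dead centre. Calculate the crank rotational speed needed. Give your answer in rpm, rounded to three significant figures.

54.1

For an in-line slider-crank, |v_piston| = rω|sinθ|·[1 + r cosθ/√(L² − r² sin²θ)].
With r = 0.0583 m, L = 0.2087 m, θ = 82.7°: the bracketed kinematic factor |dx/dθ| = 0.059964 m.
ω = v/|dx/dθ| = 0.34/0.059964 = 5.6701 rad/s.
N = 60ω/(2π) = 54.145 rpm.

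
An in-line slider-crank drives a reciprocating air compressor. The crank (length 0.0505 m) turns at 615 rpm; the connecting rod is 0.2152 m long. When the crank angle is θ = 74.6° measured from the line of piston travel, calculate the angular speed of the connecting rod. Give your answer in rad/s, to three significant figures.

4.12

ω = 64.4 rad/s (converted from 615 rpm).
The rod makes angle φ with the slider axis where L sinφ = r sinθ; differentiating, L cosφ·φ̇ = r ω cosθ.
L cosφ = √(L² − r² sin²θ) = 0.20962 m.
|ω_rod| = r ω |cosθ| / √(L² − r² sin²θ) = 0.0505·64.4·0.26556/0.20962 = 4.1202 rad/s.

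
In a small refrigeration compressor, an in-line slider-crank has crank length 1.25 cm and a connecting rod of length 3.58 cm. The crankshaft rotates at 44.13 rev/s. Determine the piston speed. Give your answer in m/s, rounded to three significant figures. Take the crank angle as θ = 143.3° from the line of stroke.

1.48

ω = 2π·44.1 = 277.3 rad/s
For an in-line slider-crank, x = r cosθ + √(L² − r² sin²θ), so v = −rω sinθ·[1 + r cosθ/√(L² − r² sin²θ)].
With r = 0.0125 m, L = 0.0358 m, θ = 143.3°: √(L² − r² sin²θ) = 0.035012 m.
v = −0.0125·277.3·0.59763·[1 + 0.0125·-0.80178/0.035012] = -1.4784 m/s.
|v| = 1.4784 m/s.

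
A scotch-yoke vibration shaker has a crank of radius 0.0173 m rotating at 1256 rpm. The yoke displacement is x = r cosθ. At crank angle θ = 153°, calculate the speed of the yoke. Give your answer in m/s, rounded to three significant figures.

1.03

ω = 131.5 rad/s (from 1256 rpm).
x = r cosθ ⇒ ẋ = −rω sinθ.
|v| = rω|sinθ| = 0.0173·131.5·|sin 153°| = 1.033 m/s.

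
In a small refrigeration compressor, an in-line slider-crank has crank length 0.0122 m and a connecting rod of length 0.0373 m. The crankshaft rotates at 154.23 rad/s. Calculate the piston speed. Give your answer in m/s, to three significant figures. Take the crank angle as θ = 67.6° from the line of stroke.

ω = 154.2 rad/s
For an in-line slider-crank, x = r cosθ + √(L² − r² sin²θ), so v = −rω sinθ·[1 + r cosθ/√(L² − r² sin²θ)].
With r = 0.0122 m, L = 0.0373 m, θ = 67.6°: √(L² − r² sin²θ) = 0.035554 m.
v = −0.0122·154.2·0.92455·[1 + 0.0122·0.38107/0.035554] = -1.9671 m/s.
|v| = 1.9671 m/s.

1.97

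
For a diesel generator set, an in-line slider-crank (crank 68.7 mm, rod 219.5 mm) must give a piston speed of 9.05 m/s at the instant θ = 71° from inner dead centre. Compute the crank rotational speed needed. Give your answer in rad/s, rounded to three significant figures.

126

For an in-line slider-crank, |v_piston| = rω|sinθ|·[1 + r cosθ/√(L² − r² sin²θ)].
With r = 0.0687 m, L = 0.2195 m, θ = 71°: the bracketed kinematic factor |dx/dθ| = 0.071886 m.
ω = v/|dx/dθ| = 9.05/0.071886 = 125.89 rad/s.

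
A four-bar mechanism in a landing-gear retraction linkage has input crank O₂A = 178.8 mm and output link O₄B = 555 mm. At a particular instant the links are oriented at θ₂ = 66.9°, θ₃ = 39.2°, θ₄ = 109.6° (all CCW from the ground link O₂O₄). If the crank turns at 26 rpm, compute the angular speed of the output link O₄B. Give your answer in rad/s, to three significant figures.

ω₂ = 2.723 rad/s (from 26 rpm).
Differentiating the loop-closure r₂e^{iθ₂}+r₃e^{iθ₃}=r₁+r₄e^{iθ₄} gives r₂ω₂e^{iθ₂}+r₃ω₃e^{iθ₃}=r₄ω₄e^{iθ₄}.
Eliminating the other unknown: ω₄ = r₂ω₂ sin(θ₂−θ₃) / [r₄ sin(θ₄−θ₃)].
Numerator sine = +0.46484; denominator sine = +0.94206.
Result = 0.1788·2.723·(+0.46484) / (0.555·(+0.94206)) = +0.43282 rad/s; magnitude 0.43282 rad/s.

0.433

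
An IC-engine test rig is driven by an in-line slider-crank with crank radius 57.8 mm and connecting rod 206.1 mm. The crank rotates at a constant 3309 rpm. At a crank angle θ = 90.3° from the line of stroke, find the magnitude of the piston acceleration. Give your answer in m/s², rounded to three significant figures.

2060

ω = 2π·3309/60 = 346.5 rad/s
x(θ) = r cosθ + √(L² − r² sin²θ); with ω constant, a = ω²·d²x/dθ².
d²x/dθ² = −r cosθ − r²(cos2θ)/√u − r⁴ sin²2θ/(4u^{3/2}),  u = L² − r² sin²θ = 0.0391365 m².
Substituting r = 0.0578 m, L = 0.2061 m, θ = 90.3°: d²x/dθ² = +0.017189 m.
a = ω²·d²x/dθ² = (346.5)²·(+0.017189) = +2064 m/s²;  |a| = 2064 m/s².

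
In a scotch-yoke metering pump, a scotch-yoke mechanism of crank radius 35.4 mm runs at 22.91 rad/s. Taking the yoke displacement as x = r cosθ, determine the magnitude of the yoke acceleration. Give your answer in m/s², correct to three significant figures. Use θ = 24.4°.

ω = 22.91 rad/s
x = r cosθ ⇒ ẍ = −rω² cosθ (ω constant).
|a| = rω²|cosθ| = 0.0354·(22.91)²·|cos 24.4°| = 16.921 m/s².

16.9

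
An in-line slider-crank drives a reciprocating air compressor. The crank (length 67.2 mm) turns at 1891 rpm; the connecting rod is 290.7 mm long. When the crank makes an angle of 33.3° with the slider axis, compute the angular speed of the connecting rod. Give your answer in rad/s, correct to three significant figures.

38.6

ω = 198 rad/s (converted from 1891 rpm).
The rod makes angle φ with the slider axis where L sinφ = r sinθ; differentiating, L cosφ·φ̇ = r ω cosθ.
L cosφ = √(L² − r² sin²θ) = 0.28835 m.
|ω_rod| = r ω |cosθ| / √(L² − r² sin²θ) = 0.0672·198·0.83581/0.28835 = 38.572 rad/s.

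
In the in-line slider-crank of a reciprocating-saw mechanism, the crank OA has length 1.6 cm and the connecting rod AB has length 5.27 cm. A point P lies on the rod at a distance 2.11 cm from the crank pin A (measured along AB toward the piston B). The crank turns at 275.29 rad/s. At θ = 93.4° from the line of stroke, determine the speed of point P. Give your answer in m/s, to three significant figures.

4.37

ω = 275.3 rad/s.  Crank-pin speed |V_A| = rω = 4.4046 m/s, perpendicular to OA.
Rod angle: sinφ = −(r/L) sinθ ⇒ φ = -17.642°; ω_rod = −rω cosθ/√(L²−r²sin²θ) = +5.2014 rad/s.
V_P = V_A + ω_rod × AP, with AP = 0.0211 m along the rod.
Components: V_Px = −rω sinθ − a·ω_rod·sinφ = -4.3636 m/s;  V_Py = rω cosθ + a·ω_rod·cosφ = -0.15663 m/s.
|V_P| = √(V_Px² + V_Py²) = 4.3664 m/s.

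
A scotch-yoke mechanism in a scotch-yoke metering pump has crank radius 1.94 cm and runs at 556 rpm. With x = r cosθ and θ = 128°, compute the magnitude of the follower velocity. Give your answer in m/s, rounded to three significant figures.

ω = 58.22 rad/s (from 556 rpm).
x = r cosθ ⇒ ẋ = −rω sinθ.
|v| = rω|sinθ| = 0.0194·58.22·|sin 128°| = 0.8901 m/s.

0.890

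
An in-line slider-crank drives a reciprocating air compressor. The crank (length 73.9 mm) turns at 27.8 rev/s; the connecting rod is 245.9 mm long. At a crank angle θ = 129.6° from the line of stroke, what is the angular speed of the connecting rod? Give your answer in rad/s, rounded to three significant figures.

ω = 174.7 rad/s (converted from 27.8 rev/s).
The rod makes angle φ with the slider axis where L sinφ = r sinθ; differentiating, L cosφ·φ̇ = r ω cosθ.
L cosφ = √(L² − r² sin²θ) = 0.23922 m.
|ω_rod| = r ω |cosθ| / √(L² − r² sin²θ) = 0.0739·174.7·0.63742/0.23922 = 34.396 rad/s.

34.4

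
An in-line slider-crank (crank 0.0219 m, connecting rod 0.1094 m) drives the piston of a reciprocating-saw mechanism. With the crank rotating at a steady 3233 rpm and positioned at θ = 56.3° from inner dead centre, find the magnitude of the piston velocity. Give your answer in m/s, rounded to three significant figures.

ω = 2π·3233/60 = 338.6 rad/s
For an in-line slider-crank, x = r cosθ + √(L² − r² sin²θ), so v = −rω sinθ·[1 + r cosθ/√(L² − r² sin²θ)].
With r = 0.0219 m, L = 0.1094 m, θ = 56.3°: √(L² − r² sin²θ) = 0.10787 m.
v = −0.0219·338.6·0.83195·[1 + 0.0219·0.55484/0.10787] = -6.8633 m/s.
|v| = 6.8633 m/s.

6.86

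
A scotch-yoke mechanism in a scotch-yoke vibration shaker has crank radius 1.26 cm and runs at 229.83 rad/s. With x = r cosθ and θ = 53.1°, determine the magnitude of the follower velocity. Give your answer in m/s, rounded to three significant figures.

ω = 229.8 rad/s
x = r cosθ ⇒ ẋ = −rω sinθ.
|v| = rω|sinθ| = 0.0126·229.8·|sin 53.1°| = 2.3158 m/s.

2.32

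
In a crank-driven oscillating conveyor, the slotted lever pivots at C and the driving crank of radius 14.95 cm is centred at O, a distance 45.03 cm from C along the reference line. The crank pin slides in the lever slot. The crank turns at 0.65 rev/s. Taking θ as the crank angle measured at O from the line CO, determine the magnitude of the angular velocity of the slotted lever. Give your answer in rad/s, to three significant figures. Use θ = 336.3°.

ω = 4.084 rad/s (from 0.65 rev/s).
Crank pin A relative to C: A = (d + r cosθ, r sinθ); lever angle φ = atan2(r sinθ, d + r cosθ).
Differentiating tanφ: φ̇ = rω(d cosθ + r)/(d² + r² + 2dr cosθ).
d² + r² + 2dr cosθ = |CA|² = 0.348405 m²;  d cosθ + r = +0.56182 m.
|ω_lever| = |0.1495·4.084·+0.56182| / 0.348405 = 0.98458 rad/s.

0.985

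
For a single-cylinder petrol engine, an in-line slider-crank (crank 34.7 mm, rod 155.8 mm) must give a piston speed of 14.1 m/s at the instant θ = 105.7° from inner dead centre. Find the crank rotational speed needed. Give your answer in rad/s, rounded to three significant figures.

For an in-line slider-crank, |v_piston| = rω|sinθ|·[1 + r cosθ/√(L² − r² sin²θ)].
With r = 0.0347 m, L = 0.1558 m, θ = 105.7°: the bracketed kinematic factor |dx/dθ| = 0.031344 m.
ω = v/|dx/dθ| = 14.1/0.031344 = 449.84 rad/s.

450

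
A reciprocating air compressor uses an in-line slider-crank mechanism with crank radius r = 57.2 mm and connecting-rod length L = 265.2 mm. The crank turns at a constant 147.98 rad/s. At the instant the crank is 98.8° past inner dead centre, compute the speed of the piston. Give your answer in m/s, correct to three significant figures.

ω = 148 rad/s
For an in-line slider-crank, x = r cosθ + √(L² − r² sin²θ), so v = −rω sinθ·[1 + r cosθ/√(L² − r² sin²θ)].
With r = 0.0572 m, L = 0.2652 m, θ = 98.8°: √(L² − r² sin²θ) = 0.25911 m.
v = −0.0572·148·0.98823·[1 + 0.0572·-0.15299/0.25911] = -8.0823 m/s.
|v| = 8.0823 m/s.

8.08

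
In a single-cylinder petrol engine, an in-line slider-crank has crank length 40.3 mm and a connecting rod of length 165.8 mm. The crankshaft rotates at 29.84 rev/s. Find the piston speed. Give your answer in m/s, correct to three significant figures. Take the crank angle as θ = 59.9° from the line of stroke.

ω = 2π·29.8 = 187.5 rad/s
For an in-line slider-crank, x = r cosθ + √(L² − r² sin²θ), so v = −rω sinθ·[1 + r cosθ/√(L² − r² sin²θ)].
With r = 0.0403 m, L = 0.1658 m, θ = 59.9°: √(L² − r² sin²θ) = 0.16209 m.
v = −0.0403·187.5·0.86515·[1 + 0.0403·0.50151/0.16209] = -7.352 m/s.
|v| = 7.352 m/s.

7.35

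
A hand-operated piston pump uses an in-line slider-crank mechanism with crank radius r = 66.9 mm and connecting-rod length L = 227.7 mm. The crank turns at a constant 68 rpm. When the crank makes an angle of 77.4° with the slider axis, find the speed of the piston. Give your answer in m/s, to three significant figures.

0.496

ω = 2π·68/60 = 7.121 rad/s
For an in-line slider-crank, x = r cosθ + √(L² − r² sin²θ), so v = −rω sinθ·[1 + r cosθ/√(L² − r² sin²θ)].
With r = 0.0669 m, L = 0.2277 m, θ = 77.4°: √(L² − r² sin²θ) = 0.21814 m.
v = −0.0669·7.121·0.97592·[1 + 0.0669·0.21814/0.21814] = -0.49602 m/s.
|v| = 0.49602 m/s.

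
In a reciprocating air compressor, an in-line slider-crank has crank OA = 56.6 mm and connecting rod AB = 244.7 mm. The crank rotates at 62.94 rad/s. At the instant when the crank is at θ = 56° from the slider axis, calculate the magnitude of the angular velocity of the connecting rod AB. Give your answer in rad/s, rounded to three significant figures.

8.29

ω = 62.94 rad/s
The rod makes angle φ with the slider axis where L sinφ = r sinθ; differentiating, L cosφ·φ̇ = r ω cosθ.
L cosφ = √(L² − r² sin²θ) = 0.24016 m.
|ω_rod| = r ω |cosθ| / √(L² − r² sin²θ) = 0.0566·62.94·0.55919/0.24016 = 8.2948 rad/s.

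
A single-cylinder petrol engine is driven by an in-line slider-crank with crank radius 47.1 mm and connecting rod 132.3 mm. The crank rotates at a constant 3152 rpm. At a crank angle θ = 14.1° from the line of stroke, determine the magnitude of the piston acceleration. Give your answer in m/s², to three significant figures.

ω = 2π·3152/60 = 330.1 rad/s
x(θ) = r cosθ + √(L² − r² sin²θ); with ω constant, a = ω²·d²x/dθ².
d²x/dθ² = −r cosθ − r²(cos2θ)/√u − r⁴ sin²2θ/(4u^{3/2}),  u = L² − r² sin²θ = 0.0173716 m².
Substituting r = 0.0471 m, L = 0.1323 m, θ = 14.1°: d²x/dθ² = -0.060635 m.
a = ω²·d²x/dθ² = (330.1)²·(-0.060635) = -6606.2 m/s²;  |a| = 6606.2 m/s².

6610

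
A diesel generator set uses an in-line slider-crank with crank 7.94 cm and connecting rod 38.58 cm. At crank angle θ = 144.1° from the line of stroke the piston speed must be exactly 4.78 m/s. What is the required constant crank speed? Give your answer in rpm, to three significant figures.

1180

For an in-line slider-crank, |v_piston| = rω|sinθ|·[1 + r cosθ/√(L² − r² sin²θ)].
With r = 0.0794 m, L = 0.3858 m, θ = 144.1°: the bracketed kinematic factor |dx/dθ| = 0.038739 m.
ω = v/|dx/dθ| = 4.78/0.038739 = 123.39 rad/s.
N = 60ω/(2π) = 1178.3 rpm.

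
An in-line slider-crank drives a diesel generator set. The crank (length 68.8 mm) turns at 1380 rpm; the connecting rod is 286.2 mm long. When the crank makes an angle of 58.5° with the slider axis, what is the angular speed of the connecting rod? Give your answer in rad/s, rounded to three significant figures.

18.5

ω = 144.5 rad/s (converted from 1380 rpm).
The rod makes angle φ with the slider axis where L sinφ = r sinθ; differentiating, L cosφ·φ̇ = r ω cosθ.
L cosφ = √(L² − r² sin²θ) = 0.28012 m.
|ω_rod| = r ω |cosθ| / √(L² − r² sin²θ) = 0.0688·144.5·0.52250/0.28012 = 18.545 rad/s.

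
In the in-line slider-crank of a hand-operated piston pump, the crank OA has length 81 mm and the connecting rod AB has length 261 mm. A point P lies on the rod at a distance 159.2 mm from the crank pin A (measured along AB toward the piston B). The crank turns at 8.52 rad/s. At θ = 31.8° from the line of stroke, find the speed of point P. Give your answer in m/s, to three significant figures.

0.481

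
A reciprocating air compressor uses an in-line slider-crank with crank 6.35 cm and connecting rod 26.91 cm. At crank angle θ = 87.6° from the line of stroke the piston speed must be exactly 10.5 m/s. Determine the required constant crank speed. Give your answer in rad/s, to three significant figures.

164

For an in-line slider-crank, |v_piston| = rω|sinθ|·[1 + r cosθ/√(L² − r² sin²θ)].
With r = 0.0635 m, L = 0.2691 m, θ = 87.6°: the bracketed kinematic factor |dx/dθ| = 0.064089 m.
ω = v/|dx/dθ| = 10.5/0.064089 = 163.83 rad/s.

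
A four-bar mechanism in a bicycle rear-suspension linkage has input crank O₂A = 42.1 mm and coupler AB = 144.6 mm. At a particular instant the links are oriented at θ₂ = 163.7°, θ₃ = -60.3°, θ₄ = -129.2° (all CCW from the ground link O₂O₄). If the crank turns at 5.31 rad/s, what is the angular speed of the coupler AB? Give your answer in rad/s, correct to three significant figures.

1.53

ω₂ = 5.31 rad/s
Differentiating the loop-closure r₂e^{iθ₂}+r₃e^{iθ₃}=r₁+r₄e^{iθ₄} gives r₂ω₂e^{iθ₂}+r₃ω₃e^{iθ₃}=r₄ω₄e^{iθ₄}.
Eliminating the other unknown: ω₃ = r₂ω₂ sin(θ₄−θ₂) / [r₃ sin(θ₃−θ₄)].
Numerator sine = +0.92119; denominator sine = +0.93295.
Result = 0.0421·5.31·(+0.92119) / (0.1446·(+0.93295)) = +1.5265 rad/s; magnitude 1.5265 rad/s.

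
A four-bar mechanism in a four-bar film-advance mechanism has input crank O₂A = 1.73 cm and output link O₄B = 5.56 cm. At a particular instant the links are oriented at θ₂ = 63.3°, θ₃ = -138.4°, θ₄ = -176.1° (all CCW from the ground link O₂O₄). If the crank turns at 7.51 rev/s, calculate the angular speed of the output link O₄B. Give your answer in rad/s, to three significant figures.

8.88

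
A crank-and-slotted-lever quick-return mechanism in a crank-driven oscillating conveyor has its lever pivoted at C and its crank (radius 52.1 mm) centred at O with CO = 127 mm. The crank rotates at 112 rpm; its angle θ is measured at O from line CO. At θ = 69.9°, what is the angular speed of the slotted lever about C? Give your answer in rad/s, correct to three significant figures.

2.50

ω = 11.73 rad/s (from 112 rpm).
Crank pin A relative to C: A = (d + r cosθ, r sinθ); lever angle φ = atan2(r sinθ, d + r cosθ).
Differentiating tanφ: φ̇ = rω(d cosθ + r)/(d² + r² + 2dr cosθ).
d² + r² + 2dr cosθ = |CA|² = 0.0233912 m²;  d cosθ + r = +0.095745 m.
|ω_lever| = |0.0521·11.73·+0.095745| / 0.0233912 = 2.5012 rad/s.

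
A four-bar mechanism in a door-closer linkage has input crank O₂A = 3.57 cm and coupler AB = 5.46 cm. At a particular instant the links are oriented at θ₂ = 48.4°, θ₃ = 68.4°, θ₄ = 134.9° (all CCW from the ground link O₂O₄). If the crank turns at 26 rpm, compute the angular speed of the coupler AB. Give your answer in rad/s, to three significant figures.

1.94

ω₂ = 2.723 rad/s (from 26 rpm).
Differentiating the loop-closure r₂e^{iθ₂}+r₃e^{iθ₃}=r₁+r₄e^{iθ₄} gives r₂ω₂e^{iθ₂}+r₃ω₃e^{iθ₃}=r₄ω₄e^{iθ₄}.
Eliminating the other unknown: ω₃ = r₂ω₂ sin(θ₄−θ₂) / [r₃ sin(θ₃−θ₄)].
Numerator sine = +0.99813; denominator sine = -0.91706.
Result = 0.0357·2.723·(+0.99813) / (0.0546·(-0.91706)) = -1.9376 rad/s; magnitude 1.9376 rad/s.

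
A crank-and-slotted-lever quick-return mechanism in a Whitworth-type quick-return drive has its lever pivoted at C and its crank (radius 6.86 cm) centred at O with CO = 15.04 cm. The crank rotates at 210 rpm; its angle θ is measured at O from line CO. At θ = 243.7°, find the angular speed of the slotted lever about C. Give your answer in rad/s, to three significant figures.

0.163

ω = 21.99 rad/s (from 210 rpm).
Crank pin A relative to C: A = (d + r cosθ, r sinθ); lever angle φ = atan2(r sinθ, d + r cosθ).
Differentiating tanφ: φ̇ = rω(d cosθ + r)/(d² + r² + 2dr cosθ).
d² + r² + 2dr cosθ = |CA|² = 0.0181834 m²;  d cosθ + r = +0.0019621 m.
|ω_lever| = |0.0686·21.99·+0.0019621| / 0.0181834 = 0.16279 rad/s.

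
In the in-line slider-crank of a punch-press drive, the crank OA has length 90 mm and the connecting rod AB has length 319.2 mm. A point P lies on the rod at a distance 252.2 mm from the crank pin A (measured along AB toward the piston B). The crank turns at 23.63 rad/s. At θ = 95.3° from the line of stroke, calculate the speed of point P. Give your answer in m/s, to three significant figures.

2.07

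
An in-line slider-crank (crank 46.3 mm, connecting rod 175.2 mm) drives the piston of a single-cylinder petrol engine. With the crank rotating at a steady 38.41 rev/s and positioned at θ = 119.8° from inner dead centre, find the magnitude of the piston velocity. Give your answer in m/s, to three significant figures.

ω = 2π·38.4 = 241.3 rad/s
For an in-line slider-crank, x = r cosθ + √(L² − r² sin²θ), so v = −rω sinθ·[1 + r cosθ/√(L² − r² sin²θ)].
With r = 0.0463 m, L = 0.1752 m, θ = 119.8°: √(L² − r² sin²θ) = 0.17053 m.
v = −0.0463·241.3·0.86777·[1 + 0.0463·-0.49697/0.17053] = -8.388 m/s.
|v| = 8.388 m/s.

8.39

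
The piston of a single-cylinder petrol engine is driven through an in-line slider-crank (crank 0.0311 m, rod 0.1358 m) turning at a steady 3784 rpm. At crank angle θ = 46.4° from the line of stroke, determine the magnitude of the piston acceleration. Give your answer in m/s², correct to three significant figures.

ω = 2π·3784/60 = 396.3 rad/s
x(θ) = r cosθ + √(L² − r² sin²θ); with ω constant, a = ω²·d²x/dθ².
d²x/dθ² = −r cosθ − r²(cos2θ)/√u − r⁴ sin²2θ/(4u^{3/2}),  u = L² − r² sin²θ = 0.0179344 m².
Substituting r = 0.0311 m, L = 0.1358 m, θ = 46.4°: d²x/dθ² = -0.021192 m.
a = ω²·d²x/dθ² = (396.3)²·(-0.021192) = -3327.5 m/s²;  |a| = 3327.5 m/s².

3330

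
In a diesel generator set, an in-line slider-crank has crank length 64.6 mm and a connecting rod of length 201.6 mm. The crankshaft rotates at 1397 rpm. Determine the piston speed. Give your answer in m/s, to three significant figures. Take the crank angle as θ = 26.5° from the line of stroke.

ω = 2π·1397/60 = 146.3 rad/s
For an in-line slider-crank, x = r cosθ + √(L² − r² sin²θ), so v = −rω sinθ·[1 + r cosθ/√(L² − r² sin²θ)].
With r = 0.0646 m, L = 0.2016 m, θ = 26.5°: √(L² − r² sin²θ) = 0.19953 m.
v = −0.0646·146.3·0.44620·[1 + 0.0646·0.89493/0.19953] = -5.4386 m/s.
|v| = 5.4386 m/s.

5.44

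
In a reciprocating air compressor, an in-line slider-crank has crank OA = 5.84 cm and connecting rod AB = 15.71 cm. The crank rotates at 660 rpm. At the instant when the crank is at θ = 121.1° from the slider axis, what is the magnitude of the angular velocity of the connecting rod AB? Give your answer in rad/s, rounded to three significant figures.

ω = 69.12 rad/s (converted from 660 rpm).
The rod makes angle φ with the slider axis where L sinφ = r sinθ; differentiating, L cosφ·φ̇ = r ω cosθ.
L cosφ = √(L² − r² sin²θ) = 0.14893 m.
|ω_rod| = r ω |cosθ| / √(L² − r² sin²θ) = 0.0584·69.12·0.51653/0.14893 = 13.999 rad/s.

14.0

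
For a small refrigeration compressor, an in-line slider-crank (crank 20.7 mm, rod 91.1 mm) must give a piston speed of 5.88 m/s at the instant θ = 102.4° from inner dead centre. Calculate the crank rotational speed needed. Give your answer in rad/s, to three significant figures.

For an in-line slider-crank, |v_piston| = rω|sinθ|·[1 + r cosθ/√(L² − r² sin²θ)].
With r = 0.0207 m, L = 0.0911 m, θ = 102.4°: the bracketed kinematic factor |dx/dθ| = 0.019205 m.
ω = v/|dx/dθ| = 5.88/0.019205 = 306.16 rad/s.

306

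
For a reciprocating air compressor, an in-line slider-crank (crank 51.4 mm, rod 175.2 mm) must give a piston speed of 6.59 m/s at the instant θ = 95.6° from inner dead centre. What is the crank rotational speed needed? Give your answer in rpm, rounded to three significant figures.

For an in-line slider-crank, |v_piston| = rω|sinθ|·[1 + r cosθ/√(L² − r² sin²θ)].
With r = 0.0514 m, L = 0.1752 m, θ = 95.6°: the bracketed kinematic factor |dx/dθ| = 0.049623 m.
ω = v/|dx/dθ| = 6.59/0.049623 = 132.8 rad/s.
N = 60ω/(2π) = 1268.1 rpm.

1270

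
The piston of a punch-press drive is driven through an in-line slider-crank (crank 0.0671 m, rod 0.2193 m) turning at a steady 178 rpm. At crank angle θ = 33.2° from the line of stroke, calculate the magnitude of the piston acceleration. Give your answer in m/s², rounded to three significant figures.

ω = 2π·178/60 = 18.64 rad/s
x(θ) = r cosθ + √(L² − r² sin²θ); with ω constant, a = ω²·d²x/dθ².
d²x/dθ² = −r cosθ − r²(cos2θ)/√u − r⁴ sin²2θ/(4u^{3/2}),  u = L² − r² sin²θ = 0.0467426 m².
Substituting r = 0.0671 m, L = 0.2193 m, θ = 33.2°: d²x/dθ² = -0.064905 m.
a = ω²·d²x/dθ² = (18.64)²·(-0.064905) = -22.552 m/s²;  |a| = 22.552 m/s².

22.6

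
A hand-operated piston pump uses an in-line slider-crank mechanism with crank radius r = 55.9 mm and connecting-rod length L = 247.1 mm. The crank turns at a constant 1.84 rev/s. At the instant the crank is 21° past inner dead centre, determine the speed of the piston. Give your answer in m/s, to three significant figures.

0.281

ω = 2π·1.84 = 11.56 rad/s
For an in-line slider-crank, x = r cosθ + √(L² − r² sin²θ), so v = −rω sinθ·[1 + r cosθ/√(L² − r² sin²θ)].
With r = 0.0559 m, L = 0.2471 m, θ = 21°: √(L² − r² sin²θ) = 0.24629 m.
v = −0.0559·11.56·0.35837·[1 + 0.0559·0.93358/0.24629] = -0.28068 m/s.
|v| = 0.28068 m/s.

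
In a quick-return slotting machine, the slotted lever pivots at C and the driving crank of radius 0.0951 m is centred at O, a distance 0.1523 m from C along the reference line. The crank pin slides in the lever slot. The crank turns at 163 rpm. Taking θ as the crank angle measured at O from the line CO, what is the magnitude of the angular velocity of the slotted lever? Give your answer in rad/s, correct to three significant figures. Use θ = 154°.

ω = 17.07 rad/s (from 163 rpm).
Crank pin A relative to C: A = (d + r cosθ, r sinθ); lever angle φ = atan2(r sinθ, d + r cosθ).
Differentiating tanφ: φ̇ = rω(d cosθ + r)/(d² + r² + 2dr cosθ).
d² + r² + 2dr cosθ = |CA|² = 0.00620352 m²;  d cosθ + r = -0.041786 m.
|ω_lever| = |0.0951·17.07·-0.041786| / 0.00620352 = 10.934 rad/s.

10.9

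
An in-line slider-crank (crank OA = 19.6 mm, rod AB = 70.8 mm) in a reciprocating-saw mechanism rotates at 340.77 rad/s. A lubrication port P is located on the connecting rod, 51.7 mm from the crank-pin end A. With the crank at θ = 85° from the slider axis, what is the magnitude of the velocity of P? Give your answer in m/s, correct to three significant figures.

6.78

ω = 340.8 rad/s.  Crank-pin speed |V_A| = rω = 6.6791 m/s, perpendicular to OA.
Rod angle: sinφ = −(r/L) sinθ ⇒ φ = -16.009°; ω_rod = −rω cosθ/√(L²−r²sin²θ) = -8.5538 rad/s.
V_P = V_A + ω_rod × AP, with AP = 0.0517 m along the rod.
Components: V_Px = −rω sinθ − a·ω_rod·sinφ = -6.7756 m/s;  V_Py = rω cosθ + a·ω_rod·cosφ = +0.15704 m/s.
|V_P| = √(V_Px² + V_Py²) = 6.7775 m/s.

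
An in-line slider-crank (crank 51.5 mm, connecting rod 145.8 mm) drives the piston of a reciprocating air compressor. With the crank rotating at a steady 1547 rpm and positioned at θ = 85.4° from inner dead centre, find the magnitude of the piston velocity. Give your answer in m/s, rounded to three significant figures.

8.57

ω = 2π·1547/60 = 162 rad/s
For an in-line slider-crank, x = r cosθ + √(L² − r² sin²θ), so v = −rω sinθ·[1 + r cosθ/√(L² − r² sin²θ)].
With r = 0.0515 m, L = 0.1458 m, θ = 85.4°: √(L² − r² sin²θ) = 0.13646 m.
v = −0.0515·162·0.99678·[1 + 0.0515·0.08020/0.13646] = -8.5679 m/s.
|v| = 8.5679 m/s.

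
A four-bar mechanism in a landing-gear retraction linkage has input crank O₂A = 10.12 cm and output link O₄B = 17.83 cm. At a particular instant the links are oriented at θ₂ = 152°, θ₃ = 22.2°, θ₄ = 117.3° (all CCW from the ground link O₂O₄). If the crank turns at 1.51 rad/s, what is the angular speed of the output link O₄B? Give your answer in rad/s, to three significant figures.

ω₂ = 1.51 rad/s
Differentiating the loop-closure r₂e^{iθ₂}+r₃e^{iθ₃}=r₁+r₄e^{iθ₄} gives r₂ω₂e^{iθ₂}+r₃ω₃e^{iθ₃}=r₄ω₄e^{iθ₄}.
Eliminating the other unknown: ω₄ = r₂ω₂ sin(θ₂−θ₃) / [r₄ sin(θ₄−θ₃)].
Numerator sine = +0.76828; denominator sine = +0.99604.
Result = 0.1012·1.51·(+0.76828) / (0.1783·(+0.99604)) = +0.66107 rad/s; magnitude 0.66107 rad/s.

0.661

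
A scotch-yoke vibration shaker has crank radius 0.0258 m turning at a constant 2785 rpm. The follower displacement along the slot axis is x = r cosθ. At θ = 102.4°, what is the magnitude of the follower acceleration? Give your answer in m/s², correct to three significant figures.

471

ω = 291.6 rad/s (from 2785 rpm).
x = r cosθ ⇒ ẍ = −rω² cosθ (ω constant).
|a| = rω²|cosθ| = 0.0258·(291.6)²·|cos 102.4°| = 471.23 m/s².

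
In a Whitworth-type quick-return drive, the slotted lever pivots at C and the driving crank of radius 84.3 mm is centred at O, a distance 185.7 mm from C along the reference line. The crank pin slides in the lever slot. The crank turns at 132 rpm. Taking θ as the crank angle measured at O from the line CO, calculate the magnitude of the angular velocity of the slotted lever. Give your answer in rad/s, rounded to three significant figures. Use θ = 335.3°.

4.21

ω = 13.82 rad/s (from 132 rpm).
Crank pin A relative to C: A = (d + r cosθ, r sinθ); lever angle φ = atan2(r sinθ, d + r cosθ).
Differentiating tanφ: φ̇ = rω(d cosθ + r)/(d² + r² + 2dr cosθ).
d² + r² + 2dr cosθ = |CA|² = 0.0700355 m²;  d cosθ + r = +0.25301 m.
|ω_lever| = |0.0843·13.82·+0.25301| / 0.0700355 = 4.2097 rad/s.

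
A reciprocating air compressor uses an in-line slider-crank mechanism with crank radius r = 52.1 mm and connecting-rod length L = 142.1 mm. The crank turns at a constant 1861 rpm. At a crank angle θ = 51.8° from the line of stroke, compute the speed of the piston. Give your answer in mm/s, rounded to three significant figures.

9870

ω = 2π·1861/60 = 194.9 rad/s
For an in-line slider-crank, x = r cosθ + √(L² − r² sin²θ), so v = −rω sinθ·[1 + r cosθ/√(L² − r² sin²θ)].
With r = 0.0521 m, L = 0.1421 m, θ = 51.8°: √(L² − r² sin²θ) = 0.13607 m.
v = −0.0521·194.9·0.78586·[1 + 0.0521·0.61841/0.13607] = -9.8684 m/s.
|v| = 9.8684 m/s = 9868.4 mm/s.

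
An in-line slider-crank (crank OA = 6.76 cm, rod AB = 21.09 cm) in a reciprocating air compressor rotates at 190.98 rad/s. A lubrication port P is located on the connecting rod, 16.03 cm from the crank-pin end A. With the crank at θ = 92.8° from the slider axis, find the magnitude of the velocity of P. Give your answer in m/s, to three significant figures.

12.7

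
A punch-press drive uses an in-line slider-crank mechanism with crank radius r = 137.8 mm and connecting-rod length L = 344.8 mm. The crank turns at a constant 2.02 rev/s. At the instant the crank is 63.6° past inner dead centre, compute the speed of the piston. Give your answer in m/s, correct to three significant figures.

ω = 2π·2.02 = 12.69 rad/s
For an in-line slider-crank, x = r cosθ + √(L² − r² sin²θ), so v = −rω sinθ·[1 + r cosθ/√(L² − r² sin²θ)].
With r = 0.1378 m, L = 0.3448 m, θ = 63.6°: √(L² − r² sin²θ) = 0.32195 m.
v = −0.1378·12.69·0.89571·[1 + 0.1378·0.44464/0.32195] = -1.8647 m/s.
|v| = 1.8647 m/s.

1.86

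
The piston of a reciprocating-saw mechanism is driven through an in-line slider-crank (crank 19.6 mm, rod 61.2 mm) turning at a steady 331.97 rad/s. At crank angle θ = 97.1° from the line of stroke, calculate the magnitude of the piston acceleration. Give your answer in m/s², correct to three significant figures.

973

ω = 332 rad/s
x(θ) = r cosθ + √(L² − r² sin²θ); with ω constant, a = ω²·d²x/dθ².
d²x/dθ² = −r cosθ − r²(cos2θ)/√u − r⁴ sin²2θ/(4u^{3/2}),  u = L² − r² sin²θ = 0.00336715 m².
Substituting r = 0.0196 m, L = 0.0612 m, θ = 97.1°: d²x/dθ² = +0.0088293 m.
a = ω²·d²x/dθ² = (332)²·(+0.0088293) = +973.02 m/s²;  |a| = 973.02 m/s².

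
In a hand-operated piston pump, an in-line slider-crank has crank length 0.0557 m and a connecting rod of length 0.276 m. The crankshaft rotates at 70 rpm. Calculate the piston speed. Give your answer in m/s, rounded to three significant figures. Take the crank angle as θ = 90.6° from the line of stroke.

0.407

ω = 2π·70/60 = 7.33 rad/s
For an in-line slider-crank, x = r cosθ + √(L² − r² sin²θ), so v = −rω sinθ·[1 + r cosθ/√(L² − r² sin²θ)].
With r = 0.0557 m, L = 0.276 m, θ = 90.6°: √(L² − r² sin²θ) = 0.27032 m.
v = −0.0557·7.33·0.99995·[1 + 0.0557·-0.01047/0.27032] = -0.4074 m/s.
|v| = 0.4074 m/s.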